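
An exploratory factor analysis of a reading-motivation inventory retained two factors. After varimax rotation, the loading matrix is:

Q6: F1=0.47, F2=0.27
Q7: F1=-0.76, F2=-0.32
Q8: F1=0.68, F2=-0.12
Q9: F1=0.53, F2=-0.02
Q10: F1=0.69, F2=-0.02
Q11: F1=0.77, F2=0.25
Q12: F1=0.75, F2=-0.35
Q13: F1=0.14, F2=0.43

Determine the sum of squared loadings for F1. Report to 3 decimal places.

3.193

SS loadings for F1 = 0.47² + (-0.76)² + 0.68² + 0.53² + 0.69² + 0.77² + 0.75² + 0.14² = 0.2209 + 0.5776 + 0.4624 + 0.2809 + 0.4761 + 0.5929 + 0.5625 + 0.0196 = 3.1929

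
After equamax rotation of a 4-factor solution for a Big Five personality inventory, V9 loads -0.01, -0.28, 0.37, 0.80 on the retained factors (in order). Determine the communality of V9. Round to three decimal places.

h² = (-0.01)² + (-0.28)² + 0.37² + 0.80² = 0.0001 + 0.0784 + 0.1369 + 0.6400 = 0.8554

0.855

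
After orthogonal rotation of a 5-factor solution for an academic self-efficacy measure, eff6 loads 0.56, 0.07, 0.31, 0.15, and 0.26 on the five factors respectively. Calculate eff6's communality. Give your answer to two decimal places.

0.50

h² = 0.56² + 0.07² + 0.31² + 0.15² + 0.26² = 0.3136 + 0.0049 + 0.0961 + 0.0225 + 0.0676 = 0.5047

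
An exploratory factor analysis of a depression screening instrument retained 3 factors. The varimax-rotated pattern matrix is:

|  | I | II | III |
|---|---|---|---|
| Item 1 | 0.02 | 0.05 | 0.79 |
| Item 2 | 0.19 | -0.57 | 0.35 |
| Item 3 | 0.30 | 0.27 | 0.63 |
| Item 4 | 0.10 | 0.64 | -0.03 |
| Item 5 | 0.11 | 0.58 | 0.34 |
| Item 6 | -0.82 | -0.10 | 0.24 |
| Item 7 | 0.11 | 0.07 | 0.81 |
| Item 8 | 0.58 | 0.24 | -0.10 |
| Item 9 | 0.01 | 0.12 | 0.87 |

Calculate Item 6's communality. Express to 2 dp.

0.74

h² = (-0.82)² + (-0.10)² + 0.24² = 0.6724 + 0.0100 + 0.0576 = 0.7400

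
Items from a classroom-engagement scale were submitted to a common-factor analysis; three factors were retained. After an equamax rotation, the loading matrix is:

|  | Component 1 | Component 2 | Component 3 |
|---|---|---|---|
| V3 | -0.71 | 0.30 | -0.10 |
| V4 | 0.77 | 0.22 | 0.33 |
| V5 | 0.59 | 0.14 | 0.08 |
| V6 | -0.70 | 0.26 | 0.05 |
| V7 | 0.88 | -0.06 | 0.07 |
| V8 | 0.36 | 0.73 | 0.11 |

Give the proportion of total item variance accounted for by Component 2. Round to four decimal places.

SS loadings for Component 2 = 0.30² + 0.22² + 0.14² + 0.26² + (-0.06)² + 0.73² = 0.7621
Proportion of variance = 0.7621 / 6 = 0.1270.

0.1270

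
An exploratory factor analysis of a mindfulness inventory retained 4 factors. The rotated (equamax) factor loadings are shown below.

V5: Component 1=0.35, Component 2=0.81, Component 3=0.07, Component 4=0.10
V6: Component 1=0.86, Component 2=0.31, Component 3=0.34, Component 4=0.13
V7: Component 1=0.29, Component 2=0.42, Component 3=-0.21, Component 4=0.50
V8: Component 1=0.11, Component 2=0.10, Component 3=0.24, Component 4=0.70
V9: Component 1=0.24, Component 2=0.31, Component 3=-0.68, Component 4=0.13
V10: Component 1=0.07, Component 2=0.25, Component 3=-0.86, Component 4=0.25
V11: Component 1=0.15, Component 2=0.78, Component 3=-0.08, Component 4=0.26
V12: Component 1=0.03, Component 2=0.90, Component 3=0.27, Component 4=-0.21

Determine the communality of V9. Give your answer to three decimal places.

0.633

h² = 0.24² + 0.31² + (-0.68)² + 0.13² = 0.0576 + 0.0961 + 0.4624 + 0.0169 = 0.6330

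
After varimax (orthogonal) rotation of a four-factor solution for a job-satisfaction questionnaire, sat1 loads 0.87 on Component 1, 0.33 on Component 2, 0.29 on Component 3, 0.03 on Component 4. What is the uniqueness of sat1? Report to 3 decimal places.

0.049

h² = 0.87² + 0.33² + 0.29² + 0.03² = 0.7569 + 0.1089 + 0.0841 + 0.0009 = 0.9508
Uniqueness u² = 1 − h² = 1 − 0.9508 = 0.0492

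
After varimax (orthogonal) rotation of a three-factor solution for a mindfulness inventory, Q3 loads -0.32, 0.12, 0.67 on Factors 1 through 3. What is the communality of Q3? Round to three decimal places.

0.566

h² = (-0.32)² + 0.12² + 0.67² = 0.1024 + 0.0144 + 0.4489 = 0.5657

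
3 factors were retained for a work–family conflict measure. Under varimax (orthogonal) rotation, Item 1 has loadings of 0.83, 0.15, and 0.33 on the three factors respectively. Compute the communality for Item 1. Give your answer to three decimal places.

0.820

h² = 0.83² + 0.15² + 0.33² = 0.6889 + 0.0225 + 0.1089 = 0.8203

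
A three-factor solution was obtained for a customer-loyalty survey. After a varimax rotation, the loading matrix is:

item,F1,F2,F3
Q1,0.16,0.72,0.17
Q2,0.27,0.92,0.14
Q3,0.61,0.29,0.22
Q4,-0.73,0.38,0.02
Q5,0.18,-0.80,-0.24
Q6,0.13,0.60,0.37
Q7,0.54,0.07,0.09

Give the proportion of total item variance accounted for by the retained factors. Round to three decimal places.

SS loadings by factor: 1.3444, 2.5982, 0.2999; total = 4.2425.
Total variance with 7 standardized items is 7, so the solution explains 4.2425/7 = 0.6061.

0.606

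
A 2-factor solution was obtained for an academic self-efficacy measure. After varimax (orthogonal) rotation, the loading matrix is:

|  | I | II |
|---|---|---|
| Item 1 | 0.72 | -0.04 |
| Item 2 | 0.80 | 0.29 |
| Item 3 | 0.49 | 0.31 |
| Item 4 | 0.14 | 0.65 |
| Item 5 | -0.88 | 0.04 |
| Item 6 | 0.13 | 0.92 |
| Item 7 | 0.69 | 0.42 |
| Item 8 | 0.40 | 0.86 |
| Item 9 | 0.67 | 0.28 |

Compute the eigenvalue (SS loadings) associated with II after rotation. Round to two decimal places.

2.45

SS loadings for II = (-0.04)² + 0.29² + 0.31² + 0.65² + 0.04² + 0.92² + 0.42² + 0.86² + 0.28² = 0.0016 + 0.0841 + 0.0961 + 0.4225 + 0.0016 + 0.8464 + 0.1764 + 0.7396 + 0.0784 = 2.4467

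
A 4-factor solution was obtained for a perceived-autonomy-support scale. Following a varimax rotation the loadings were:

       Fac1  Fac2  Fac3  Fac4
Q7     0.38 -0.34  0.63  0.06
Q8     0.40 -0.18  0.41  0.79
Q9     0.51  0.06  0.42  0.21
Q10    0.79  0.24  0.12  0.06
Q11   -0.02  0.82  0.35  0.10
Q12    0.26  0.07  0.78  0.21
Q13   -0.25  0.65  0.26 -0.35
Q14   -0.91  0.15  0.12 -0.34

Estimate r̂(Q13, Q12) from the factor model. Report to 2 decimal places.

r̂ = Σ λ_i·λ_j across factors = (-0.25)(0.26) + (0.65)(0.07) + (0.26)(0.78) + (-0.35)(0.21)
  = -0.0650 +0.0455 +0.2028 -0.0735 = 0.1098

0.11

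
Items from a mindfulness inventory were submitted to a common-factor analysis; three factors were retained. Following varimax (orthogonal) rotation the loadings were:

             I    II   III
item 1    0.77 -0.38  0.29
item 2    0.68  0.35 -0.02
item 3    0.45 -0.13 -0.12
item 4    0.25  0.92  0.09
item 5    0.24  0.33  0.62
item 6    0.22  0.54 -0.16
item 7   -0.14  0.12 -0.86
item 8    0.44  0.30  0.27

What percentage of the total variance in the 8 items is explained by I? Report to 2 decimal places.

20.49%

SS loadings for I = 0.77² + 0.68² + 0.45² + 0.25² + 0.24² + 0.22² + (-0.14)² + 0.44² = 1.6395
With 8 standardized items, total variance = 8. Proportion = 1.6395/8 = 0.2049 → 20.49%.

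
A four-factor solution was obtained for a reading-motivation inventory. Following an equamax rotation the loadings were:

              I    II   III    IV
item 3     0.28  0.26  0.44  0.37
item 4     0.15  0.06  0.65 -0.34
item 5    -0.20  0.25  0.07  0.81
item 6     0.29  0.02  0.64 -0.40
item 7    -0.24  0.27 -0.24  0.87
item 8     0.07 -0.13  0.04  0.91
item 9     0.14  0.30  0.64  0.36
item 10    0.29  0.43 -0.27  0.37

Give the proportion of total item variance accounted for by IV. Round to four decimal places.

0.3650

SS loadings for IV = 0.37² + (-0.34)² + 0.81² + (-0.40)² + 0.87² + 0.91² + 0.36² + 0.37² = 2.9201
Proportion of variance = 2.9201 / 8 = 0.3650.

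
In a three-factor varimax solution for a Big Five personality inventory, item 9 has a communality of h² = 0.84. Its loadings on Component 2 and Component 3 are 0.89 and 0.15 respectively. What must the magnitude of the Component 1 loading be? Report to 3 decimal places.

Under orthogonal rotation h² = Σλ², so λ_Component 1² = h² − (0.8146) = 0.84 − 0.8146 = 0.0254.
|λ| = √0.0254 = 0.1594.

0.159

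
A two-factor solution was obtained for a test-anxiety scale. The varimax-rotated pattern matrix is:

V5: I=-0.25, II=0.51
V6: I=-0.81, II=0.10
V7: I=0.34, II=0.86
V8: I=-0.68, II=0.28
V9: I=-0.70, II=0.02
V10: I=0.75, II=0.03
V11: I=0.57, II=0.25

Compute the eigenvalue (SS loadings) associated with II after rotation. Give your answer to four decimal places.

1.1519

SS loadings for II = 0.51² + 0.10² + 0.86² + 0.28² + 0.02² + 0.03² + 0.25² = 0.2601 + 0.0100 + 0.7396 + 0.0784 + 0.0004 + 0.0009 + 0.0625 = 1.1519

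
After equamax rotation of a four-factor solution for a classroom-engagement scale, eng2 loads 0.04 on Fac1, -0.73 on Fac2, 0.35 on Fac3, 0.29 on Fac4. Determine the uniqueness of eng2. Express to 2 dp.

0.26

h² = 0.04² + (-0.73)² + 0.35² + 0.29² = 0.0016 + 0.5329 + 0.1225 + 0.0841 = 0.7411
Uniqueness u² = 1 − h² = 1 − 0.7411 = 0.2589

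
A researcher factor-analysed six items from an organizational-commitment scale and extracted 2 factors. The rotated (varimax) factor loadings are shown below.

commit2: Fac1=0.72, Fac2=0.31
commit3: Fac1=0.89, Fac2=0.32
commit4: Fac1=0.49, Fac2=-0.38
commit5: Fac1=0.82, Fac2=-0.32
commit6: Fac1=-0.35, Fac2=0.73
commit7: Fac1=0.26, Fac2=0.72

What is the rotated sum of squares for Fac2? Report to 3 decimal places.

1.497

SS loadings for Fac2 = 0.31² + 0.32² + (-0.38)² + (-0.32)² + 0.73² + 0.72² = 0.0961 + 0.1024 + 0.1444 + 0.1024 + 0.5329 + 0.5184 = 1.4966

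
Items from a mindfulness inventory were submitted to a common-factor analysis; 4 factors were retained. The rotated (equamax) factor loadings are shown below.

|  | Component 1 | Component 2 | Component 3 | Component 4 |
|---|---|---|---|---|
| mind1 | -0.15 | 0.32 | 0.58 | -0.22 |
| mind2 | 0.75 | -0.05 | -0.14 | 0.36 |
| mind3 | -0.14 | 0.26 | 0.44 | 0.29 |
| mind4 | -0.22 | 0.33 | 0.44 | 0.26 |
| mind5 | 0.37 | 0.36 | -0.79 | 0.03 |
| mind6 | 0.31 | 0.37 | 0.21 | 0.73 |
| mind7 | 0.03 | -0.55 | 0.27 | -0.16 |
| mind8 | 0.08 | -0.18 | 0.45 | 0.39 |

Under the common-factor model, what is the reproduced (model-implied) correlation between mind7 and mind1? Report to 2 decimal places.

0.01

r̂ = Σ λ_i·λ_j across factors = (0.03)(-0.15) + (-0.55)(0.32) + (0.27)(0.58) + (-0.16)(-0.22)
  = -0.0045 -0.1760 +0.1566 +0.0352 = 0.0113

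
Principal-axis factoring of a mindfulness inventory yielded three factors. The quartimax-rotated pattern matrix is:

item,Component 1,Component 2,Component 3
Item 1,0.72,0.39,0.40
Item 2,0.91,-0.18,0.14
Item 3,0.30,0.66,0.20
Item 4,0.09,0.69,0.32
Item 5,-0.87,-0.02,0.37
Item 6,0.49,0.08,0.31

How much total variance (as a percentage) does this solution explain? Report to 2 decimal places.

68.33%

SS loadings by factor: 2.4416, 1.1030, 0.5550; total = 4.0996.
Total variance with 6 standardized items is 6, so the solution explains 4.0996/6 = 0.6833 = 68.33%.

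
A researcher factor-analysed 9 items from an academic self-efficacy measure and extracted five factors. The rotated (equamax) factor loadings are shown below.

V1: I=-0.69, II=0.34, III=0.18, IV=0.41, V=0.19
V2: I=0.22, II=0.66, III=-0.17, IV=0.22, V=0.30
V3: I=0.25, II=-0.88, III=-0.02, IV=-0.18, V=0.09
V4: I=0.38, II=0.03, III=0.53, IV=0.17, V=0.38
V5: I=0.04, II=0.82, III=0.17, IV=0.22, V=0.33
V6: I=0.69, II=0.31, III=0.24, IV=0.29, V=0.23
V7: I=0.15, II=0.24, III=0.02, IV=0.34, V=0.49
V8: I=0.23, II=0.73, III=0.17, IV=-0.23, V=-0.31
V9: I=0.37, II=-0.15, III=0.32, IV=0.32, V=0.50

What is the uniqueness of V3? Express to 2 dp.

0.12

h² = 0.25² + (-0.88)² + (-0.02)² + (-0.18)² + 0.09² = 0.0625 + 0.7744 + 0.0004 + 0.0324 + 0.0081 = 0.8778
Uniqueness u² = 1 − h² = 1 − 0.8778 = 0.1222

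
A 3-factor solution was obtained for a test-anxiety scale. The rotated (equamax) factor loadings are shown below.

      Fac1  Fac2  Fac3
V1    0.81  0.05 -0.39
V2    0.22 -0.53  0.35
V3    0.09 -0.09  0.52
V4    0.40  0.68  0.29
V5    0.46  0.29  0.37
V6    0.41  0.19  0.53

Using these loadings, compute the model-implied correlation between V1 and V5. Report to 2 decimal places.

0.24

r̂ = Σ λ_i·λ_j across factors = (0.81)(0.46) + (0.05)(0.29) + (-0.39)(0.37)
  = +0.3726 +0.0145 -0.1443 = 0.2428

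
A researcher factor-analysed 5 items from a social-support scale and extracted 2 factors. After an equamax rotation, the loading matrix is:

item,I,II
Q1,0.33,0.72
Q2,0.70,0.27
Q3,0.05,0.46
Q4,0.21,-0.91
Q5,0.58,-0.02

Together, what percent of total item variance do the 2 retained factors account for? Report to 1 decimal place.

52.3%

Communalities: 0.6273, 0.5629, 0.2141, 0.8722, 0.3368; Σh² = 2.6133.
Total variance with 5 standardized items is 5, so the solution explains 2.6133/5 = 0.5227 = 52.27%.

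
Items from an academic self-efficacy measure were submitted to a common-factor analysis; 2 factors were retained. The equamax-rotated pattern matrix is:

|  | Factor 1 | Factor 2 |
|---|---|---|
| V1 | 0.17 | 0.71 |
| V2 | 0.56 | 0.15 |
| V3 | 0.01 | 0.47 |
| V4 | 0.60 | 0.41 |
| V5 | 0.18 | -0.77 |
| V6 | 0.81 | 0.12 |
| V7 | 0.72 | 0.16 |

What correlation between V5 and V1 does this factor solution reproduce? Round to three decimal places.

r̂ = Σ λ_i·λ_j across factors = (0.18)(0.17) + (-0.77)(0.71)
  = +0.0306 -0.5467 = -0.5161

-0.516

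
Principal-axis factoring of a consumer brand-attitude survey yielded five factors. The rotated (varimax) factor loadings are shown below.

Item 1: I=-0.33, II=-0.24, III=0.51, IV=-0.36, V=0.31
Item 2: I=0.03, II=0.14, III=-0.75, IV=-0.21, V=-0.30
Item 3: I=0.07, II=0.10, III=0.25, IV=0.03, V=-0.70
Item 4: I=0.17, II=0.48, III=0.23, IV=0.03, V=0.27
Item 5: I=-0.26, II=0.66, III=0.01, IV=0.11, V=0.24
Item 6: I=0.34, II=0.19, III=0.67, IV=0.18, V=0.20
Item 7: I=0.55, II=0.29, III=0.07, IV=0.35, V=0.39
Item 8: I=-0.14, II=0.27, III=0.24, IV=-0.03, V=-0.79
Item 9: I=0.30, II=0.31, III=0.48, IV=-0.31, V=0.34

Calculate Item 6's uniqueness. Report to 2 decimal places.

h² = 0.34² + 0.19² + 0.67² + 0.18² + 0.20² = 0.1156 + 0.0361 + 0.4489 + 0.0324 + 0.0400 = 0.6730
Uniqueness u² = 1 − h² = 1 − 0.6730 = 0.3270

0.33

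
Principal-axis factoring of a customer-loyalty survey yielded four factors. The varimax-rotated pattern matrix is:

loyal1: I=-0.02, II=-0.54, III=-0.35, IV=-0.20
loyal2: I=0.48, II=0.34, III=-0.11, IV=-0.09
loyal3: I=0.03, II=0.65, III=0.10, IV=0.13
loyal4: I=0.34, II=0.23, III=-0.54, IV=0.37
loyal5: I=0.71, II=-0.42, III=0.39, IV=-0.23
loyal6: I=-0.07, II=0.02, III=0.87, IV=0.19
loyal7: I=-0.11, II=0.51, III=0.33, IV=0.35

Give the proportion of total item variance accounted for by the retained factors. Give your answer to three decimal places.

SS loadings by factor: 0.8684, 1.3195, 1.4541, 0.4134; total = 4.0554.
Total variance with 7 standardized items is 7, so the solution explains 4.0554/7 = 0.5793.

0.579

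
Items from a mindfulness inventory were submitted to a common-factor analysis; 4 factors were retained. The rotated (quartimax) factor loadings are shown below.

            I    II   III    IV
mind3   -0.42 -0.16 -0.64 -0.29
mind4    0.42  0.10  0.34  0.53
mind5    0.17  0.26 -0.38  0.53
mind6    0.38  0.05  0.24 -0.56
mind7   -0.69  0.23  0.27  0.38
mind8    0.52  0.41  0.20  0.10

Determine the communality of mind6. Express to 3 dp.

h² = 0.38² + 0.05² + 0.24² + (-0.56)² = 0.1444 + 0.0025 + 0.0576 + 0.3136 = 0.5181

0.518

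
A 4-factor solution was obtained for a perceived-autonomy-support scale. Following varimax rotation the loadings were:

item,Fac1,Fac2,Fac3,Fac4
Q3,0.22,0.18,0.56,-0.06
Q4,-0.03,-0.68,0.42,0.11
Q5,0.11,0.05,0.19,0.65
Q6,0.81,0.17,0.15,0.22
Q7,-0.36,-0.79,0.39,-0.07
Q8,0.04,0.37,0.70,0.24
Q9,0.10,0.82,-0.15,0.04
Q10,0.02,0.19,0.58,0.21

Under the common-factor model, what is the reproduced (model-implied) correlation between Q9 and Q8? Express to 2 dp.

0.21

r̂ = Σ λ_i·λ_j across factors = (0.10)(0.04) + (0.82)(0.37) + (-0.15)(0.70) + (0.04)(0.24)
  = +0.0040 +0.3034 -0.1050 +0.0096 = 0.2120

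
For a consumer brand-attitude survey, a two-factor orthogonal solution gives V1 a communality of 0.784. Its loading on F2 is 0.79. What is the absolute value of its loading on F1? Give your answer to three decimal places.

0.400

Under orthogonal rotation h² = Σλ², so λ_F1² = h² − (0.6241) = 0.784 − 0.6241 = 0.1599.
|λ| = √0.1599 = 0.3999.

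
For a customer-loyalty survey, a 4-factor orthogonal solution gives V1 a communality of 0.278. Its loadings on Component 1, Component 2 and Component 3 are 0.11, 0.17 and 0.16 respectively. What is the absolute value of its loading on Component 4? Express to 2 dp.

Under orthogonal rotation h² = Σλ², so λ_Component 4² = h² − (0.0666) = 0.278 − 0.0666 = 0.2114.
|λ| = √0.2114 = 0.4598.

0.46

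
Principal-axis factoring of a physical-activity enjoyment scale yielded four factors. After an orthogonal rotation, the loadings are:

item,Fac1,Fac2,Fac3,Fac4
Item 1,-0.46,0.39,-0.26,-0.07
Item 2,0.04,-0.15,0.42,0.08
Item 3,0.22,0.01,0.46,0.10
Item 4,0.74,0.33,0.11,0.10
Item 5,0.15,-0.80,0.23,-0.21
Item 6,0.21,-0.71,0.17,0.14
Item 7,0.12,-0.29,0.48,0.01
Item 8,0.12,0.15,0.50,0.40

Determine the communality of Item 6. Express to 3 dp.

h² = 0.21² + (-0.71)² + 0.17² + 0.14² = 0.0441 + 0.5041 + 0.0289 + 0.0196 = 0.5967

0.597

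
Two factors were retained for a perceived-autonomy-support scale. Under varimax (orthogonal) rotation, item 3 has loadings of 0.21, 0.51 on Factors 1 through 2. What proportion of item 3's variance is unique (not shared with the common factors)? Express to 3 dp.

h² = 0.21² + 0.51² = 0.0441 + 0.2601 = 0.3042
Uniqueness u² = 1 − h² = 1 − 0.3042 = 0.6958

0.696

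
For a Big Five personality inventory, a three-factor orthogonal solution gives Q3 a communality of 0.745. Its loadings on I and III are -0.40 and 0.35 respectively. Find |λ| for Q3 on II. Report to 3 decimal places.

Under orthogonal rotation h² = Σλ², so λ_II² = h² − (0.2825) = 0.745 − 0.2825 = 0.4625.
|λ| = √0.4625 = 0.6801.

0.680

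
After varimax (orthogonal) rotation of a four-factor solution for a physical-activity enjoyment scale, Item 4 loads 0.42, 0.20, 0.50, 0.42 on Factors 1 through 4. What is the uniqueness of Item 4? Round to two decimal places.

h² = 0.42² + 0.20² + 0.50² + 0.42² = 0.1764 + 0.0400 + 0.2500 + 0.1764 = 0.6428
Uniqueness u² = 1 − h² = 1 − 0.6428 = 0.3572

0.36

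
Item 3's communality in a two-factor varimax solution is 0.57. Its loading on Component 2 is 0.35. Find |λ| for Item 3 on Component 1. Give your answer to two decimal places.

Under orthogonal rotation h² = Σλ², so λ_Component 1² = h² − (0.1225) = 0.57 − 0.1225 = 0.4475.
|λ| = √0.4475 = 0.6690.

0.67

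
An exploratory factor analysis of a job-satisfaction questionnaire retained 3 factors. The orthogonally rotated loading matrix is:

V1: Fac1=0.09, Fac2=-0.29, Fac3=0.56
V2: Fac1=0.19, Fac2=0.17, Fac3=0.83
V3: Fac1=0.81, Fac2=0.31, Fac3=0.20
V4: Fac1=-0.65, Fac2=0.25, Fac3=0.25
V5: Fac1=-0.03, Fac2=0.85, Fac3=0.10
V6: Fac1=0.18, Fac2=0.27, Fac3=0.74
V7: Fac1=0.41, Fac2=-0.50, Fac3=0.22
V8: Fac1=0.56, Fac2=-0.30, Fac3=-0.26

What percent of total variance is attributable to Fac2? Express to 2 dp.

17.59%

SS loadings for Fac2 = (-0.29)² + 0.17² + 0.31² + 0.25² + 0.85² + 0.27² + (-0.50)² + (-0.30)² = 1.4070
With 8 standardized items, total variance = 8. Proportion = 1.4070/8 = 0.1759 → 17.59%.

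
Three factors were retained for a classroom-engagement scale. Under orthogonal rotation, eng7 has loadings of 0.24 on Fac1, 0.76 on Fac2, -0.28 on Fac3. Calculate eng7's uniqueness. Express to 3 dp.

0.286

h² = 0.24² + 0.76² + (-0.28)² = 0.0576 + 0.5776 + 0.0784 = 0.7136
Uniqueness u² = 1 − h² = 1 − 0.7136 = 0.2864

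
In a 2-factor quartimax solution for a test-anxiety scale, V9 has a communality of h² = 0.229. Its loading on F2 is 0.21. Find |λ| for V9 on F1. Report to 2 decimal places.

Under orthogonal rotation h² = Σλ², so λ_F1² = h² − (0.0441) = 0.229 − 0.0441 = 0.1849.
|λ| = √0.1849 = 0.4300.

0.43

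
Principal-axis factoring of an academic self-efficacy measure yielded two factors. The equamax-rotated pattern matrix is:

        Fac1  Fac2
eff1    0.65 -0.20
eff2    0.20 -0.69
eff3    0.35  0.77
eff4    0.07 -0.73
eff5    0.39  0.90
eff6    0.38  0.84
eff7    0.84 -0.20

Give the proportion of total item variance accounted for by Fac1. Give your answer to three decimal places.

0.227

SS loadings for Fac1 = 0.65² + 0.20² + 0.35² + 0.07² + 0.39² + 0.38² + 0.84² = 1.5920
Proportion of variance = 1.5920 / 7 = 0.2274.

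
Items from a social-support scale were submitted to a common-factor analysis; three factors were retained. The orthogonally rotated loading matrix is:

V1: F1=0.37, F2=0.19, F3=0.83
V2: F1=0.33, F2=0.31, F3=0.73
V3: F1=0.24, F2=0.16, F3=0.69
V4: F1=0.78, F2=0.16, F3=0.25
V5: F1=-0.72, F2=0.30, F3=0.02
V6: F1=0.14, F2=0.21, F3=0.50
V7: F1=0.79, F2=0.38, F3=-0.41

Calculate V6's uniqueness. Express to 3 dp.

h² = 0.14² + 0.21² + 0.50² = 0.0196 + 0.0441 + 0.2500 = 0.3137
Uniqueness u² = 1 − h² = 1 − 0.3137 = 0.6863

0.686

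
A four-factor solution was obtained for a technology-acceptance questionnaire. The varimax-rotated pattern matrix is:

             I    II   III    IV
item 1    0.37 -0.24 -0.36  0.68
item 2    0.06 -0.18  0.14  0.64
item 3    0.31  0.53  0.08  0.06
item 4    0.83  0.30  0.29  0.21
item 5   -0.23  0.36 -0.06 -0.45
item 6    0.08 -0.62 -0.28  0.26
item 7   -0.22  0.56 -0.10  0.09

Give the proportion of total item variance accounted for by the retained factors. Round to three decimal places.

SS loadings by factor: 1.0332, 1.2885, 0.3317, 1.1979; total = 3.8513.
Total variance with 7 standardized items is 7, so the solution explains 3.8513/7 = 0.5502.

0.550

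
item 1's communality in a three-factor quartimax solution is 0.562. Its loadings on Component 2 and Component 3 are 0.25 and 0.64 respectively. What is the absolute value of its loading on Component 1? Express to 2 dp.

Under orthogonal rotation h² = Σλ², so λ_Component 1² = h² − (0.4721) = 0.562 − 0.4721 = 0.0899.
|λ| = √0.0899 = 0.2998.

0.30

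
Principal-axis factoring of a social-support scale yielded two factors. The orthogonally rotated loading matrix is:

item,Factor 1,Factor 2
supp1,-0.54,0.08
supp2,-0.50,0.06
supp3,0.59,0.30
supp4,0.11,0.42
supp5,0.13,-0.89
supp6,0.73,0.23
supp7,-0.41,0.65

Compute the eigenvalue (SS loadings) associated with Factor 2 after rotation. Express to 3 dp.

SS loadings for Factor 2 = 0.08² + 0.06² + 0.30² + 0.42² + (-0.89)² + 0.23² + 0.65² = 0.0064 + 0.0036 + 0.0900 + 0.1764 + 0.7921 + 0.0529 + 0.4225 = 1.5439

1.544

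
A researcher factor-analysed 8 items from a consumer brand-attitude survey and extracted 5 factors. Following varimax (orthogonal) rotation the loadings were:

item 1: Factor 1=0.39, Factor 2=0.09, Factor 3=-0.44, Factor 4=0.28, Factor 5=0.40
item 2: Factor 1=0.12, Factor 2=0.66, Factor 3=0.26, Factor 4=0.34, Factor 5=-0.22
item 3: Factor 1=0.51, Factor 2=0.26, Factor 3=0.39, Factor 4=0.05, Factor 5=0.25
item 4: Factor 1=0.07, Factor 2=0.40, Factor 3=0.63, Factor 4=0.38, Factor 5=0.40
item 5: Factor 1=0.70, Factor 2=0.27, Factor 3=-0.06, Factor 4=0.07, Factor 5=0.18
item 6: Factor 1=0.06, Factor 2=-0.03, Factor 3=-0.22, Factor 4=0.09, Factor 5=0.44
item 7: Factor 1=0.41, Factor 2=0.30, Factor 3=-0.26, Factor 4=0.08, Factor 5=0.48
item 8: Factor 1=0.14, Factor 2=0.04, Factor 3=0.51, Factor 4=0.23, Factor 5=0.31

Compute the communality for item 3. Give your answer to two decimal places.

h² = 0.51² + 0.26² + 0.39² + 0.05² + 0.25² = 0.2601 + 0.0676 + 0.1521 + 0.0025 + 0.0625 = 0.5448

0.54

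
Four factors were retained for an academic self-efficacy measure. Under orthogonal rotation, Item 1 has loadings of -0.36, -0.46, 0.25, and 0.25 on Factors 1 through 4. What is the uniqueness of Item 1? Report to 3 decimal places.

h² = (-0.36)² + (-0.46)² + 0.25² + 0.25² = 0.1296 + 0.2116 + 0.0625 + 0.0625 = 0.4662
Uniqueness u² = 1 − h² = 1 − 0.4662 = 0.5338

0.534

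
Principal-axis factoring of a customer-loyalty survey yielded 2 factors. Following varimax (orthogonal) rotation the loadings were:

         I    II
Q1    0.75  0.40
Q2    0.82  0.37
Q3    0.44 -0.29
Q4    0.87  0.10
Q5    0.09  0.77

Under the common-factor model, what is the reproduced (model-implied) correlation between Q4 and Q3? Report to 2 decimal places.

r̂ = Σ λ_i·λ_j across factors = (0.87)(0.44) + (0.10)(-0.29)
  = +0.3828 -0.0290 = 0.3538

0.35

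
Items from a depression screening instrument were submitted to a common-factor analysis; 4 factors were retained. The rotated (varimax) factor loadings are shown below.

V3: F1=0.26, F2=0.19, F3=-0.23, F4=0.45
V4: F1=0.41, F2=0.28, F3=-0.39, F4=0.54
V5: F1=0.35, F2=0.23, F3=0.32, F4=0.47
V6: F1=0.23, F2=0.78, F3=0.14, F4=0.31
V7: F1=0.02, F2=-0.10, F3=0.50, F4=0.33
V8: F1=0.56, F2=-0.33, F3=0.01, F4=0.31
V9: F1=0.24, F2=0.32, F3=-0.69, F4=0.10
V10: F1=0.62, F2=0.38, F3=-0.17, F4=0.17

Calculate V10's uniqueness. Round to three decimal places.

h² = 0.62² + 0.38² + (-0.17)² + 0.17² = 0.3844 + 0.1444 + 0.0289 + 0.0289 = 0.5866
Uniqueness u² = 1 − h² = 1 − 0.5866 = 0.4134

0.413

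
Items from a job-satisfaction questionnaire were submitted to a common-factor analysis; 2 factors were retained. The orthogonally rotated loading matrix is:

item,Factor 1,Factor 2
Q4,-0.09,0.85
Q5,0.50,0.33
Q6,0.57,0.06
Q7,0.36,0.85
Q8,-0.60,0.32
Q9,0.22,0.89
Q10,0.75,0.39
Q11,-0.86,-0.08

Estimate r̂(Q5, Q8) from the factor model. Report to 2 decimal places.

r̂ = Σ λ_i·λ_j across factors = (0.50)(-0.60) + (0.33)(0.32)
  = -0.3000 +0.1056 = -0.1944

-0.19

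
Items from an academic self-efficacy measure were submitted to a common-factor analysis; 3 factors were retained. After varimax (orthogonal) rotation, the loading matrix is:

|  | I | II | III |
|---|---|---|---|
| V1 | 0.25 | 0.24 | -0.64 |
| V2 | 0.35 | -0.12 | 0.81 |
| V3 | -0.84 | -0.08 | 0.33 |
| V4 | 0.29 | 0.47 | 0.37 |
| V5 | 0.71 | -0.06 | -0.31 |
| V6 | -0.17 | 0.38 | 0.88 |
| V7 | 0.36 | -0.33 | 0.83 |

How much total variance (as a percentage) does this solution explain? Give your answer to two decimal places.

72.35%

SS loadings by factor: 1.6373, 0.5562, 2.8709; total = 5.0644.
Total variance with 7 standardized items is 7, so the solution explains 5.0644/7 = 0.7235 = 72.35%.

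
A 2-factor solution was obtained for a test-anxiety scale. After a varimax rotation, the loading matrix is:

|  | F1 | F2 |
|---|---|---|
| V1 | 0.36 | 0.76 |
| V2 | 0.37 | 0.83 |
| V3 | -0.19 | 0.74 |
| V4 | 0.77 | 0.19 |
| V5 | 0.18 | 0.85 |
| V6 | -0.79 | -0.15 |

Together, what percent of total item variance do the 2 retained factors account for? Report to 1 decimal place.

69.1%

Communalities: 0.7072, 0.8258, 0.5837, 0.6290, 0.7549, 0.6466; Σh² = 4.1472.
Total variance with 6 standardized items is 6, so the solution explains 4.1472/6 = 0.6912 = 69.12%.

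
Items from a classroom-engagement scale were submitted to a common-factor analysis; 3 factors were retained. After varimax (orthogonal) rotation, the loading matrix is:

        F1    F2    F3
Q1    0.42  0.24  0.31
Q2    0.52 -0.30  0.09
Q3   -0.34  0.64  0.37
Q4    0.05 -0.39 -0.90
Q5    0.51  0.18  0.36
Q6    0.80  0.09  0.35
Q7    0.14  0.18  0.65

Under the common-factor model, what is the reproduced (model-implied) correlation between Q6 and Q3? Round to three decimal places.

-0.085

r̂ = Σ λ_i·λ_j across factors = (0.80)(-0.34) + (0.09)(0.64) + (0.35)(0.37)
  = -0.2720 +0.0576 +0.1295 = -0.0849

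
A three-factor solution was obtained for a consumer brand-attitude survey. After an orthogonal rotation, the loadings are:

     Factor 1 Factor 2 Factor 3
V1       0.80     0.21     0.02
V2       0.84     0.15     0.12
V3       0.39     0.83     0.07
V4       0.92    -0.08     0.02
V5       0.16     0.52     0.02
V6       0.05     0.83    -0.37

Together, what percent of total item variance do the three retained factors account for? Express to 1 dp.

SS loadings by factor: 2.3722, 1.7212, 0.1574; total = 4.2508.
Total variance with 6 standardized items is 6, so the solution explains 4.2508/6 = 0.7085 = 70.85%.

70.8%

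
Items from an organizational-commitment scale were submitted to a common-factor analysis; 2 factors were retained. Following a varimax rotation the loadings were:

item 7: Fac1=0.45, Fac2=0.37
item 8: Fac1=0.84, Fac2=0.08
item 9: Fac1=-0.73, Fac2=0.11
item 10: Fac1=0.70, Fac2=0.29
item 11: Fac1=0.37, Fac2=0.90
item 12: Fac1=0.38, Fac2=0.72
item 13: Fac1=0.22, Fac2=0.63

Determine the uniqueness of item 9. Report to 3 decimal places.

h² = (-0.73)² + 0.11² = 0.5329 + 0.0121 = 0.5450
Uniqueness u² = 1 − h² = 1 − 0.5450 = 0.4550

0.455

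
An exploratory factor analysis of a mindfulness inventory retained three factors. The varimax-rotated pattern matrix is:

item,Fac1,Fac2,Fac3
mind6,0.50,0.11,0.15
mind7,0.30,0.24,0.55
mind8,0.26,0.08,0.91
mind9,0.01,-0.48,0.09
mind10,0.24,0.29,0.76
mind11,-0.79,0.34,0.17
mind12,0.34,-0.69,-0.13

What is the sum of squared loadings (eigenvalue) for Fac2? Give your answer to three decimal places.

0.982

SS loadings for Fac2 = 0.11² + 0.24² + 0.08² + (-0.48)² + 0.29² + 0.34² + (-0.69)² = 0.0121 + 0.0576 + 0.0064 + 0.2304 + 0.0841 + 0.1156 + 0.4761 = 0.9823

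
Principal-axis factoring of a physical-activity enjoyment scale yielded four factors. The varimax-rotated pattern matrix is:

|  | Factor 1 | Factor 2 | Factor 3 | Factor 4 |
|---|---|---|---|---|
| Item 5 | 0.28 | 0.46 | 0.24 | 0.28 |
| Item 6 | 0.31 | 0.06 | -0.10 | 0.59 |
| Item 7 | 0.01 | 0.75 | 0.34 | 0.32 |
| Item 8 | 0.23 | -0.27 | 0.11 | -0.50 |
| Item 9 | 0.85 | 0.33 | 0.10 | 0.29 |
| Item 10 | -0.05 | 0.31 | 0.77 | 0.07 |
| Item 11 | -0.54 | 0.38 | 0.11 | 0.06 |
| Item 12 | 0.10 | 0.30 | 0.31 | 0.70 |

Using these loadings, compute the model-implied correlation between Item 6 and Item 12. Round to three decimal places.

0.431

r̂ = Σ λ_i·λ_j across factors = (0.31)(0.10) + (0.06)(0.30) + (-0.10)(0.31) + (0.59)(0.70)
  = +0.0310 +0.0180 -0.0310 +0.4130 = 0.4310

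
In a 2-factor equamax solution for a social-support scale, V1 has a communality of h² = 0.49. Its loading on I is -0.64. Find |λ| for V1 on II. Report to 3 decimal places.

0.284

Under orthogonal rotation h² = Σλ², so λ_II² = h² − (0.4096) = 0.49 − 0.4096 = 0.0804.
|λ| = √0.0804 = 0.2835.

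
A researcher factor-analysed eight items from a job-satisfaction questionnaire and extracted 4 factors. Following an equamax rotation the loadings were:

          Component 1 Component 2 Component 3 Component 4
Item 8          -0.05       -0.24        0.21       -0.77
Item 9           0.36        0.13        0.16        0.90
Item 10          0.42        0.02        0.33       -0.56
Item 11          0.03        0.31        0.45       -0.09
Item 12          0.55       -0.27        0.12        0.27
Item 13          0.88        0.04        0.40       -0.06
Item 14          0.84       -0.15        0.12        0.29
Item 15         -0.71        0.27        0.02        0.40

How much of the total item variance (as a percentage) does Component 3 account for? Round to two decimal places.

7.13%

SS loadings for Component 3 = 0.21² + 0.16² + 0.33² + 0.45² + 0.12² + 0.40² + 0.12² + 0.02² = 0.5703
With 8 standardized items, total variance = 8. Proportion = 0.5703/8 = 0.0713 → 7.13%.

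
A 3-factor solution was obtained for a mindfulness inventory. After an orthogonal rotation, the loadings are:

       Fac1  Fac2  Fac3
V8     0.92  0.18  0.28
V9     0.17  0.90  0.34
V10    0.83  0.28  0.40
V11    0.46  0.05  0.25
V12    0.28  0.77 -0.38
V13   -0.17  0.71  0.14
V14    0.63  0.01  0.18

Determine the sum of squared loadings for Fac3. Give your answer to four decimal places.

SS loadings for Fac3 = 0.28² + 0.34² + 0.40² + 0.25² + (-0.38)² + 0.14² + 0.18² = 0.0784 + 0.1156 + 0.1600 + 0.0625 + 0.1444 + 0.0196 + 0.0324 = 0.6129

0.6129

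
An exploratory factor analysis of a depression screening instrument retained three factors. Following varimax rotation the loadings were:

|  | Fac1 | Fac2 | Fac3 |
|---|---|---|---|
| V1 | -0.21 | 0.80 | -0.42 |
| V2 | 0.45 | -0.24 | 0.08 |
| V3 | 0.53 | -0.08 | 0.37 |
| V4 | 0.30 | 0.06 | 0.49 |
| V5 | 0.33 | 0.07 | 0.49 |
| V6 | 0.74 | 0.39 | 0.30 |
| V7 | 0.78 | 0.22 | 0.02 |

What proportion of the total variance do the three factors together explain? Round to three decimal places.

0.527

Communalities: 0.8605, 0.2665, 0.4242, 0.3337, 0.3539, 0.7897, 0.6572; Σh² = 3.6857.
Total variance with 7 standardized items is 7, so the solution explains 3.6857/7 = 0.5265.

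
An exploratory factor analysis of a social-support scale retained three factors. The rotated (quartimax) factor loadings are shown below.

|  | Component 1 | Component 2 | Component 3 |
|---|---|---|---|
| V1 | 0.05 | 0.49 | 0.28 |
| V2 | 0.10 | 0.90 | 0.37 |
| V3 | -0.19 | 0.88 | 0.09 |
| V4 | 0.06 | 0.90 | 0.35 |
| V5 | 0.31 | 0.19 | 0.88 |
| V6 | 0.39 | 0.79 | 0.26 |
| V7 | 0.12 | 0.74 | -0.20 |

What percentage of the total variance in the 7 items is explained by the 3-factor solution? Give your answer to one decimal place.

76.9%

SS loadings by factor: 0.3148, 3.8423, 1.2279; total = 5.3850.
Total variance with 7 standardized items is 7, so the solution explains 5.3850/7 = 0.7693 = 76.93%.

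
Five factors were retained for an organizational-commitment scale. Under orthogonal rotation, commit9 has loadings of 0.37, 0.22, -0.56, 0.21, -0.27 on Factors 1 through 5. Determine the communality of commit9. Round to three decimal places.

0.616

h² = 0.37² + 0.22² + (-0.56)² + 0.21² + (-0.27)² = 0.1369 + 0.0484 + 0.3136 + 0.0441 + 0.0729 = 0.6159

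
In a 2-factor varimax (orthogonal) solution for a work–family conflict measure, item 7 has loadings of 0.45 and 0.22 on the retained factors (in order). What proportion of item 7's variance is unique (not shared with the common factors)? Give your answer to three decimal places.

0.749

h² = 0.45² + 0.22² = 0.2025 + 0.0484 = 0.2509
Uniqueness u² = 1 − h² = 1 − 0.2509 = 0.7491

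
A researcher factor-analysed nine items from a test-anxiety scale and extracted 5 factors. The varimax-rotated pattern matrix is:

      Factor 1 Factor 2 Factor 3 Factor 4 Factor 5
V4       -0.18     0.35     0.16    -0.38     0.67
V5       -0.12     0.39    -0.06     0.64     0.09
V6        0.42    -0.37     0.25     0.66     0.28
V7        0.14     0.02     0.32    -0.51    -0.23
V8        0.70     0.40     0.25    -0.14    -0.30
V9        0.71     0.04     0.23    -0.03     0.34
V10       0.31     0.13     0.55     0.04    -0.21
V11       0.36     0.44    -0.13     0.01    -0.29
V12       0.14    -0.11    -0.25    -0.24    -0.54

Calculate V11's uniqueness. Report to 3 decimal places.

0.576

h² = 0.36² + 0.44² + (-0.13)² + 0.01² + (-0.29)² = 0.1296 + 0.1936 + 0.0169 + 0.0001 + 0.0841 = 0.4243
Uniqueness u² = 1 − h² = 1 − 0.4243 = 0.5757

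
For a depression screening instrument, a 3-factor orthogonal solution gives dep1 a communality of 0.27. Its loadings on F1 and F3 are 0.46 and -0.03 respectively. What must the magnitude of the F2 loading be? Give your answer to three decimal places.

0.240

Under orthogonal rotation h² = Σλ², so λ_F2² = h² − (0.2125) = 0.27 − 0.2125 = 0.0575.
|λ| = √0.0575 = 0.2398.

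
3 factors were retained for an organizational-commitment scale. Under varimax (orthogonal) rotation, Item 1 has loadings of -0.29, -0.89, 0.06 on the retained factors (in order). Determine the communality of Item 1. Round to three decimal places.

0.880

h² = (-0.29)² + (-0.89)² + 0.06² = 0.0841 + 0.7921 + 0.0036 = 0.8798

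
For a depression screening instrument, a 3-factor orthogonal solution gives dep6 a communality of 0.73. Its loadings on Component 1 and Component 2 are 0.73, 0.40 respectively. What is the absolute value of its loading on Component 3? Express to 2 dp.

Under orthogonal rotation h² = Σλ², so λ_Component 3² = h² − (0.6929) = 0.73 − 0.6929 = 0.0371.
|λ| = √0.0371 = 0.1926.

0.19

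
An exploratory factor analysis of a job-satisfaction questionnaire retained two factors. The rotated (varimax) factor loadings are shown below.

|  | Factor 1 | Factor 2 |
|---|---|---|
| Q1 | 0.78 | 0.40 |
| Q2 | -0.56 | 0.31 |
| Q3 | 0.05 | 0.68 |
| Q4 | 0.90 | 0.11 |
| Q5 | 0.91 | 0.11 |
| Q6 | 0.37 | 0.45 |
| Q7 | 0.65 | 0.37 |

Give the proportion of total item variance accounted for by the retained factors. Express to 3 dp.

0.601

Communalities: 0.7684, 0.4097, 0.4649, 0.8221, 0.8402, 0.3394, 0.5594; Σh² = 4.2041.
Total variance with 7 standardized items is 7, so the solution explains 4.2041/7 = 0.6006.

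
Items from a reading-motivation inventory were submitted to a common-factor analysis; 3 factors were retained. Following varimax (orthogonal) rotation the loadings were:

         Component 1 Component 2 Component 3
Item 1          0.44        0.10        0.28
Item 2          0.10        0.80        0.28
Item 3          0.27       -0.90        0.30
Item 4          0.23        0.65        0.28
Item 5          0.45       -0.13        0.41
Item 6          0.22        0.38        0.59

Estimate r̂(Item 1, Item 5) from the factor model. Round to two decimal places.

0.30

r̂ = Σ λ_i·λ_j across factors = (0.44)(0.45) + (0.10)(-0.13) + (0.28)(0.41)
  = +0.1980 -0.0130 +0.1148 = 0.2998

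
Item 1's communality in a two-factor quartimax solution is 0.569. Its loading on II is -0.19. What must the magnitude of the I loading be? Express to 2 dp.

0.73

Under orthogonal rotation h² = Σλ², so λ_I² = h² − (0.0361) = 0.569 − 0.0361 = 0.5329.
|λ| = √0.5329 = 0.7300.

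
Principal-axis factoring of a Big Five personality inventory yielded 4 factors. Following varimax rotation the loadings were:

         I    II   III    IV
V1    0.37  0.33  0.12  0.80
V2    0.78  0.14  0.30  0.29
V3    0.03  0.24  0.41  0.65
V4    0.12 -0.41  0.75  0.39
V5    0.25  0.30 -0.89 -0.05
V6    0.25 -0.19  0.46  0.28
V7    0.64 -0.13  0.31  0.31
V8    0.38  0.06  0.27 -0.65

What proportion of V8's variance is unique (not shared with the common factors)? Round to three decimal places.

h² = 0.38² + 0.06² + 0.27² + (-0.65)² = 0.1444 + 0.0036 + 0.0729 + 0.4225 = 0.6434
Uniqueness u² = 1 − h² = 1 − 0.6434 = 0.3566

0.357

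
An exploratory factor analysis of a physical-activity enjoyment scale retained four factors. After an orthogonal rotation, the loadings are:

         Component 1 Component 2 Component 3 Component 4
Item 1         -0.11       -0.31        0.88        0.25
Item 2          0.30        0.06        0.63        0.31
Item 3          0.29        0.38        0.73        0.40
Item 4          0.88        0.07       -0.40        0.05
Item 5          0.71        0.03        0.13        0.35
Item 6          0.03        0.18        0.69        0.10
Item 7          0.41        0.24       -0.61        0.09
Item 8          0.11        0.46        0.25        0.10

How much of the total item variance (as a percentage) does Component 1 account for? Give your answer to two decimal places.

SS loadings for Component 1 = (-0.11)² + 0.30² + 0.29² + 0.88² + 0.71² + 0.03² + 0.41² + 0.11² = 1.6458
With 8 standardized items, total variance = 8. Proportion = 1.6458/8 = 0.2057 → 20.57%.

20.57%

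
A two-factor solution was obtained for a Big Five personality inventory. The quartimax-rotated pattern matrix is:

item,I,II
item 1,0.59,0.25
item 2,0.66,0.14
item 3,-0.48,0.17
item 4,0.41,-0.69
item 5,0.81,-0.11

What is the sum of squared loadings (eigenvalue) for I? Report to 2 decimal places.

1.84

SS loadings for I = 0.59² + 0.66² + (-0.48)² + 0.41² + 0.81² = 0.3481 + 0.4356 + 0.2304 + 0.1681 + 0.6561 = 1.8383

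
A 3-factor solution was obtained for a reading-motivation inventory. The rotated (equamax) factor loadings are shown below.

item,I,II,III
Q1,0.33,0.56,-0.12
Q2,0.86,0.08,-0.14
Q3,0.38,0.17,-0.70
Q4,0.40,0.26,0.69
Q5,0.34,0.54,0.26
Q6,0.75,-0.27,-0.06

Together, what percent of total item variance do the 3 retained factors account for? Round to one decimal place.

SS loadings by factor: 1.8310, 0.7810, 1.0713; total = 3.6833.
Total variance with 6 standardized items is 6, so the solution explains 3.6833/6 = 0.6139 = 61.39%.

61.4%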